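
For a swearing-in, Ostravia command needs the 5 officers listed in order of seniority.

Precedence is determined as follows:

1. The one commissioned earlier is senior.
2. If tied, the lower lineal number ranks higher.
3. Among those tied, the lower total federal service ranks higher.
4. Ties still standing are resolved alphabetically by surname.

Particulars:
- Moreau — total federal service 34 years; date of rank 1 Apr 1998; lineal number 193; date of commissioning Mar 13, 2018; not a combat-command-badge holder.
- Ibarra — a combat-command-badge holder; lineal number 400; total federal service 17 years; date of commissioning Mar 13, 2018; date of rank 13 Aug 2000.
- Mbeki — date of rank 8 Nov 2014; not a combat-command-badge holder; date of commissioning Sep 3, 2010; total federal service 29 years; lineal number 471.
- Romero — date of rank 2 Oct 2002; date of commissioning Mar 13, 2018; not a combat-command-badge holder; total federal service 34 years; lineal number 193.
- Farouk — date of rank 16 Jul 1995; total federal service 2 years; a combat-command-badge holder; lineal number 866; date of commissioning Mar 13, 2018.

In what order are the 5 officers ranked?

Mbeki, Moreau, Romero, Ibarra, Farouk

By date of commissioning (earlier first): Mbeki (Sep 3, 2010); then Moreau, Romero, Ibarra and Farouk (each Mar 13, 2018).
Among Moreau, Romero, Ibarra and Farouk, by lineal number (lower first): Moreau and Romero (193) before Ibarra (400) before Farouk (866).
Moreau and Romero both have total federal service 34 years, so the next rule applies.
Among Moreau and Romero, alphabetically by surname: Moreau before Romero.
Full order: Mbeki, Moreau, Romero, Ibarra, Farouk.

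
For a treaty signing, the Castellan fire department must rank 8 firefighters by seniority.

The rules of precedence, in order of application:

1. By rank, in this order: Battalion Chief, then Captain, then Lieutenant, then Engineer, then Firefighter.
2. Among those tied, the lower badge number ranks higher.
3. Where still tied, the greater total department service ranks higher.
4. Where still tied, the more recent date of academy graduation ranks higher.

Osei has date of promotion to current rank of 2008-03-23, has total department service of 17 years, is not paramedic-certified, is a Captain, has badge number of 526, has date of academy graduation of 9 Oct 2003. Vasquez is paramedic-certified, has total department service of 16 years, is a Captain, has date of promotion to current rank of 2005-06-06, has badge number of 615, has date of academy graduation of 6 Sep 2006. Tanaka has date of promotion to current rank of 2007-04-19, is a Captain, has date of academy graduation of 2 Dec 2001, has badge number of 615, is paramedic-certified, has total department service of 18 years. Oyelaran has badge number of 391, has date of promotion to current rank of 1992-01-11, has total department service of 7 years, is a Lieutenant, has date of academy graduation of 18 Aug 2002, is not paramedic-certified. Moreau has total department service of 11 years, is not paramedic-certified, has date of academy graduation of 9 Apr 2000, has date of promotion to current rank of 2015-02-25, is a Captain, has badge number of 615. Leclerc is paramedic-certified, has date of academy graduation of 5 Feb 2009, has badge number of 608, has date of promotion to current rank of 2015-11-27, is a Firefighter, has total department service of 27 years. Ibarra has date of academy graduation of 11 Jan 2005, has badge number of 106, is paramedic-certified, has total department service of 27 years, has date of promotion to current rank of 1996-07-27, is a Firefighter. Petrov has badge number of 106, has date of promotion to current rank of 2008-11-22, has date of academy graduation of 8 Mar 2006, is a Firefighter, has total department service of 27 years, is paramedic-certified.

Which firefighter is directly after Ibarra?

By rank: Osei, Tanaka, Vasquez and Moreau (Captain); then Oyelaran (Lieutenant); then Petrov, Ibarra and Leclerc (Firefighter).
Among Osei, Tanaka, Vasquez and Moreau, by badge number (lower first): Osei (526) before Tanaka, Vasquez and Moreau (615).
Among Tanaka, Vasquez and Moreau, by total department service (higher first): Tanaka (18 years) before Vasquez (16 years) before Moreau (11 years).
Among Petrov, Ibarra and Leclerc, by badge number (lower first): Petrov and Ibarra (106) before Leclerc (608).
Petrov and Ibarra both have total department service 27 years, so the next rule applies.
Among Petrov and Ibarra, by date of academy graduation (later first): Petrov (8 Mar 2006) before Ibarra (11 Jan 2005).
Order: Osei, Tanaka, Vasquez, Moreau, Oyelaran, Petrov, Ibarra, Leclerc.

Leclerc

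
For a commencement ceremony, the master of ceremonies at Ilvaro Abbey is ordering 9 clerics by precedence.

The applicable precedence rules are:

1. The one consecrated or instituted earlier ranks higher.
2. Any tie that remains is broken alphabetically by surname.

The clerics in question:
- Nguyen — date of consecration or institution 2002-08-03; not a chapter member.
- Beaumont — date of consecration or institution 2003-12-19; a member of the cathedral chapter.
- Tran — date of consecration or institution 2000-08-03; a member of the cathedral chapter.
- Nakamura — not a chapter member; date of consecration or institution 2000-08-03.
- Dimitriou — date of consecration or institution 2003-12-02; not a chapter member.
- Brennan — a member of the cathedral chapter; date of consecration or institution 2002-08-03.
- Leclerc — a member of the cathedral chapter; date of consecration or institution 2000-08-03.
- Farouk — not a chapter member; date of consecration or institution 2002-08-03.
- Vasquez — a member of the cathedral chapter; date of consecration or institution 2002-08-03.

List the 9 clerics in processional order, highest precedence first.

Leclerc, Nakamura, Tran, Brennan, Farouk, Nguyen, Vasquez, Dimitriou, Beaumont

By date of consecration or institution (earlier first): Leclerc, Nakamura and Tran (each 2000-08-03); then Brennan, Farouk, Nguyen and Vasquez (each 2002-08-03); then Dimitriou (2003-12-02); then Beaumont (2003-12-19).
Among Leclerc, Nakamura and Tran, alphabetically by surname: Leclerc before Nakamura before Tran.
Among Brennan, Farouk, Nguyen and Vasquez, alphabetically by surname: Brennan before Farouk before Nguyen before Vasquez.
Full order: Leclerc, Nakamura, Tran, Brennan, Farouk, Nguyen, Vasquez, Dimitriou, Beaumont.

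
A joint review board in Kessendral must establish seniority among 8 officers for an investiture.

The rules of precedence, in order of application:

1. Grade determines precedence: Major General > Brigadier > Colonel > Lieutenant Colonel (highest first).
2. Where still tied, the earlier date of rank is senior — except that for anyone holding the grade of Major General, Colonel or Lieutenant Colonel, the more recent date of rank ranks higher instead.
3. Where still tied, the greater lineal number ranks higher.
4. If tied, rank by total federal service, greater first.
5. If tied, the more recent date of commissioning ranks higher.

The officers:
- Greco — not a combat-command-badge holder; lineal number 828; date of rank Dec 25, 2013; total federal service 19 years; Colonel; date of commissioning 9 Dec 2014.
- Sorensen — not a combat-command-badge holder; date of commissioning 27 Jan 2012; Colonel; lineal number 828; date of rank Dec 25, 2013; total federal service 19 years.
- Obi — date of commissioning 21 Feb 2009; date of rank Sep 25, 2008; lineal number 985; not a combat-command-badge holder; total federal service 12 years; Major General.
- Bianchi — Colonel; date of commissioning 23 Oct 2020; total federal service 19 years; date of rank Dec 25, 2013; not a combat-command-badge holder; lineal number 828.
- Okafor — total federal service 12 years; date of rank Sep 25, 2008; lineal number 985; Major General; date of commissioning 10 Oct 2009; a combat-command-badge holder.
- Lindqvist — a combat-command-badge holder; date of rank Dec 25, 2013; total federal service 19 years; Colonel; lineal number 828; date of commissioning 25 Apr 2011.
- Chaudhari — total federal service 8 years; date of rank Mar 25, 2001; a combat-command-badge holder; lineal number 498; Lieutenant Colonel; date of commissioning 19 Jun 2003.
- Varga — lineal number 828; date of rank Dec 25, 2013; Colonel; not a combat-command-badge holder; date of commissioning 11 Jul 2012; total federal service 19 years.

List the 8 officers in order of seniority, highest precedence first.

Okafor, Obi, Bianchi, Greco, Varga, Sorensen, Lindqvist, Chaudhari

By grade: Okafor and Obi (Major General); then Bianchi, Greco, Varga, Sorensen and Lindqvist (Colonel); then Chaudhari (Lieutenant Colonel).
Okafor and Obi both have date of rank Sep 25, 2008, so the next rule applies.
Okafor and Obi both have lineal number 985, so the next rule applies.
Okafor and Obi both have total federal service 12 years, so the next rule applies.
Among Okafor and Obi, by date of commissioning (later first): Okafor (10 Oct 2009) before Obi (21 Feb 2009).
Bianchi, Greco, Varga, Sorensen and Lindqvist all have date of rank Dec 25, 2013, so the next rule applies.
Bianchi, Greco, Varga, Sorensen and Lindqvist all have lineal number 828, so the next rule applies.
Bianchi, Greco, Varga, Sorensen and Lindqvist all have total federal service 19 years, so the next rule applies.
Among Bianchi, Greco, Varga, Sorensen and Lindqvist, by date of commissioning (later first): Bianchi (23 Oct 2020) before Greco (9 Dec 2014) before Varga (11 Jul 2012) before Sorensen (27 Jan 2012) before Lindqvist (25 Apr 2011).
Full order: Okafor, Obi, Bianchi, Greco, Varga, Sorensen, Lindqvist, Chaudhari.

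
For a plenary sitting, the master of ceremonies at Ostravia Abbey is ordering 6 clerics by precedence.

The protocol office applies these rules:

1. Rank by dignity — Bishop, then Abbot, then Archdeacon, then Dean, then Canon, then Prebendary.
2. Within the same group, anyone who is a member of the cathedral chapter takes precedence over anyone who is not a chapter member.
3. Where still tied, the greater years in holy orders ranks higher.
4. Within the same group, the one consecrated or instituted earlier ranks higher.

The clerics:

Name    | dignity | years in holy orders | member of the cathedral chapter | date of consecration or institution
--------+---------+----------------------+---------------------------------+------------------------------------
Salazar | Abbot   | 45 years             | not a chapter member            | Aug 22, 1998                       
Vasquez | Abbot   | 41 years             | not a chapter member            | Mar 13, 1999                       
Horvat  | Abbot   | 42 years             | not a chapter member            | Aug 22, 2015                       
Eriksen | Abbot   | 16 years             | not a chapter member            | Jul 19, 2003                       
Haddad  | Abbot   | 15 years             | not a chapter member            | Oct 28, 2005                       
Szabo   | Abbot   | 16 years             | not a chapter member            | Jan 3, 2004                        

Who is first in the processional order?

Salazar

By dignity: Salazar, Horvat, Vasquez, Eriksen, Szabo and Haddad (Abbot).
Salazar, Horvat, Vasquez, Eriksen, Szabo and Haddad are each not a chapter member, so the next rule applies.
Among Salazar, Horvat, Vasquez, Eriksen, Szabo and Haddad, by years in holy orders (higher first): Salazar (45 years) before Horvat (42 years) before Vasquez (41 years) before Eriksen and Szabo (16 years) before Haddad (15 years).
Among Eriksen and Szabo, by date of consecration or institution (earlier first): Eriksen (Jul 19, 2003) before Szabo (Jan 3, 2004).
Order: Salazar, Horvat, Vasquez, Eriksen, Szabo, Haddad.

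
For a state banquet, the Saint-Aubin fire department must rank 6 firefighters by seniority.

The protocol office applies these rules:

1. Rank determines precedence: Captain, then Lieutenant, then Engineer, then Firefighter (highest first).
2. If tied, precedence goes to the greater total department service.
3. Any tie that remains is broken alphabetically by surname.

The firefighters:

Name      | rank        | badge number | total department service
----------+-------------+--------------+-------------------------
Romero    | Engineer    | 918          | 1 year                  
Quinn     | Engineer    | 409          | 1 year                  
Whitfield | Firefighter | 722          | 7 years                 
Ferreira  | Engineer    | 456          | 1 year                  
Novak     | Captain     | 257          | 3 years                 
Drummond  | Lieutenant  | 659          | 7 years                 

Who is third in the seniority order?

By rank: Novak (Captain); then Drummond (Lieutenant); then Ferreira, Quinn and Romero (Engineer); then Whitfield (Firefighter).
Ferreira, Quinn and Romero all have total department service 1 year, so the next rule applies.
Among Ferreira, Quinn and Romero, alphabetically by surname: Ferreira before Quinn before Romero.
Order: Novak, Drummond, Ferreira, Quinn, Romero, Whitfield.

Ferreira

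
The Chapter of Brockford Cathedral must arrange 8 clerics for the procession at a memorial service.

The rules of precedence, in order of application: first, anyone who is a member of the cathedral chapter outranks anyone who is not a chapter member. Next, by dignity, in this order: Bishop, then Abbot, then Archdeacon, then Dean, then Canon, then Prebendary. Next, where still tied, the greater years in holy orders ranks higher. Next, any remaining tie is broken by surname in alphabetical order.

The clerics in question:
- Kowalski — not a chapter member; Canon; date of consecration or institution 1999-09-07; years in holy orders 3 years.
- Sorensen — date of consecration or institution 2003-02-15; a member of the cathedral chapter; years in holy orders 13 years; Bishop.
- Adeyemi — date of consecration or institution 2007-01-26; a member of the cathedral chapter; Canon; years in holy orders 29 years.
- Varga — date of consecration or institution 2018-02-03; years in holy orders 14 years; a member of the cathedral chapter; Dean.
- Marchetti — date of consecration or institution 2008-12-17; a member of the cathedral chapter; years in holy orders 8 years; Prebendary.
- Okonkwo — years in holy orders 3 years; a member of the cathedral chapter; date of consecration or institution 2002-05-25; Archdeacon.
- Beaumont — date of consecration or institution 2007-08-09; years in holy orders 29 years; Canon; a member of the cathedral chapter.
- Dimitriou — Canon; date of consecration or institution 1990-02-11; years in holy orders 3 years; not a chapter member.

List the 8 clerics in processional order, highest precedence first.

By the first rule: Sorensen, Okonkwo, Varga, Adeyemi, Beaumont and Marchetti (each a member of the cathedral chapter); then Dimitriou and Kowalski (both not a chapter member).
Among Sorensen, Okonkwo, Varga, Adeyemi, Beaumont and Marchetti, by dignity: Sorensen (Bishop) before Okonkwo (Archdeacon) before Varga (Dean) before Adeyemi and Beaumont (Canon) before Marchetti (Prebendary).
Adeyemi and Beaumont both have years in holy orders 29 years, so the next rule applies.
Among Adeyemi and Beaumont, alphabetically by surname: Adeyemi before Beaumont.
Dimitriou and Kowalski are each Canon, so the next rule applies.
Dimitriou and Kowalski both have years in holy orders 3 years, so the next rule applies.
Among Dimitriou and Kowalski, alphabetically by surname: Dimitriou before Kowalski.
Full order: Sorensen, Okonkwo, Varga, Adeyemi, Beaumont, Marchetti, Dimitriou, Kowalski.

Sorensen, Okonkwo, Varga, Adeyemi, Beaumont, Marchetti, Dimitriou, Kowalski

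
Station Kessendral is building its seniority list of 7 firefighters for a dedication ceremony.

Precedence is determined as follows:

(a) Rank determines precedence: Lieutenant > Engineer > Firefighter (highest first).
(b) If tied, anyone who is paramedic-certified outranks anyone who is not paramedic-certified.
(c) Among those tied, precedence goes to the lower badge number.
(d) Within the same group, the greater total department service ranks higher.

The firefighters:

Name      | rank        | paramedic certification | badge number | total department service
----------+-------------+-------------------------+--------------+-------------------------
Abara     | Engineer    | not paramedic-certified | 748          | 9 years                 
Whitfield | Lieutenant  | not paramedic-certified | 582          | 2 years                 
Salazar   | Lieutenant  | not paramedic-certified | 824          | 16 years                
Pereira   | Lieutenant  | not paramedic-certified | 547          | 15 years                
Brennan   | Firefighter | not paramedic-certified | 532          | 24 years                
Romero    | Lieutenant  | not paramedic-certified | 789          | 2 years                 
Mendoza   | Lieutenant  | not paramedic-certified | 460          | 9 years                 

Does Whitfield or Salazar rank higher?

By rank: Mendoza, Pereira, Whitfield, Romero and Salazar (Lieutenant); then Abara (Engineer); then Brennan (Firefighter).
Mendoza, Pereira, Whitfield, Romero and Salazar are each not paramedic-certified, so the next rule applies.
Among Mendoza, Pereira, Whitfield, Romero and Salazar, by badge number (lower first): Mendoza (460) before Pereira (547) before Whitfield (582) before Romero (789) before Salazar (824).
So Whitfield takes precedence.

Whitfield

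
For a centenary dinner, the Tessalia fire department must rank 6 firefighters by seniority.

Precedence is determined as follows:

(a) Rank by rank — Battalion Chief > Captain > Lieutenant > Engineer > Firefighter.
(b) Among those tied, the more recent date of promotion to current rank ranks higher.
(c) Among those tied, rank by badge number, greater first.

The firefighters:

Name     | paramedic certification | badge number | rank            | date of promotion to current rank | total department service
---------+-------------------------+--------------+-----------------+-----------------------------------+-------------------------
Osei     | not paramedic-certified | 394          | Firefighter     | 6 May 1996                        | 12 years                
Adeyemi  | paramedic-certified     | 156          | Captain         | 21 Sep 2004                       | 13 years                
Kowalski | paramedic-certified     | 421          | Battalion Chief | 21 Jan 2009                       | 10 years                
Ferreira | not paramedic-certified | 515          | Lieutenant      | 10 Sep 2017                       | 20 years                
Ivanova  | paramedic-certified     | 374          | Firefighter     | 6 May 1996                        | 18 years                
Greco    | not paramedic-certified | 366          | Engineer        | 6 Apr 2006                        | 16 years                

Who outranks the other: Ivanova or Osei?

By rank: Kowalski (Battalion Chief); then Adeyemi (Captain); then Ferreira (Lieutenant); then Greco (Engineer); then Osei and Ivanova (Firefighter).
Osei and Ivanova both have date of promotion to current rank 6 May 1996, so the next rule applies.
Among Osei and Ivanova, by badge number (higher first): Osei (394) before Ivanova (374).
So Osei takes precedence.

Osei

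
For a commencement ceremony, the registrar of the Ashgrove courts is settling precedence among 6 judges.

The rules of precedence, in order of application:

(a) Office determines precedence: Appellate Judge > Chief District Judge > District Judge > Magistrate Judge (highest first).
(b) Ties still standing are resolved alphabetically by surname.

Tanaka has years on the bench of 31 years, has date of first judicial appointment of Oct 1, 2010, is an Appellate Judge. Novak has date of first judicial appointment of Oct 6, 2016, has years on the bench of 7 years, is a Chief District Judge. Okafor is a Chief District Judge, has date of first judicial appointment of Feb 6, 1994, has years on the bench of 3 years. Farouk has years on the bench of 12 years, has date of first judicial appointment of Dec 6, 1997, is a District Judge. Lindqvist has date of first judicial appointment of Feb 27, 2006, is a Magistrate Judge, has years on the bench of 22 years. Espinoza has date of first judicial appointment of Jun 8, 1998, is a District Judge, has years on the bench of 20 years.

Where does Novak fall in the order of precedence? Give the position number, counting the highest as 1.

2

By office: Tanaka (Appellate Judge); then Novak and Okafor (Chief District Judge); then Espinoza and Farouk (District Judge); then Lindqvist (Magistrate Judge).
Among Novak and Okafor, alphabetically by surname: Novak before Okafor.
Among Espinoza and Farouk, alphabetically by surname: Espinoza before Farouk.
Order: Tanaka, Novak, Okafor, Espinoza, Farouk, Lindqvist. So position 2.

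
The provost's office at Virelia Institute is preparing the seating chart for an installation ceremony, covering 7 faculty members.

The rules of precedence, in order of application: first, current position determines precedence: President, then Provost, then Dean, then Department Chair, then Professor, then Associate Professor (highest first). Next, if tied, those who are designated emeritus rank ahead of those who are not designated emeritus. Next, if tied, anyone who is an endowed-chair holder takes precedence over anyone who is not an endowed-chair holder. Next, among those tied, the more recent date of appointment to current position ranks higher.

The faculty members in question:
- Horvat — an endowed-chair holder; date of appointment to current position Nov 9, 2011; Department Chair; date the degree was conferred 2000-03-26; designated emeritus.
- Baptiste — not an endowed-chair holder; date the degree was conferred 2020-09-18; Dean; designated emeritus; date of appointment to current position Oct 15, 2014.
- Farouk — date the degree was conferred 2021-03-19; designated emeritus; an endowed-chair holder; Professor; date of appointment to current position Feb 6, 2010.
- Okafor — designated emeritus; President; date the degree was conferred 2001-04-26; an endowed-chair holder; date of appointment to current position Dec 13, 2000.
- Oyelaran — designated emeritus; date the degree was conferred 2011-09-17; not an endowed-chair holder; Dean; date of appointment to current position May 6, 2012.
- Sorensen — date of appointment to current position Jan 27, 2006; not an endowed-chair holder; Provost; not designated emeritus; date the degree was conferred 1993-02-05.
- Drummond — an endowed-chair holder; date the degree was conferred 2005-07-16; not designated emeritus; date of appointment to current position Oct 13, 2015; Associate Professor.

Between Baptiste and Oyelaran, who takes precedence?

By current position: Okafor (President); then Sorensen (Provost); then Baptiste and Oyelaran (Dean); then Horvat (Department Chair); then Farouk (Professor); then Drummond (Associate Professor).
Baptiste and Oyelaran are each designated emeritus, so the next rule applies.
Baptiste and Oyelaran are each not an endowed-chair holder, so the next rule applies.
Among Baptiste and Oyelaran, by date of appointment to current position (later first): Baptiste (Oct 15, 2014) before Oyelaran (May 6, 2012).
So Baptiste takes precedence.

Baptiste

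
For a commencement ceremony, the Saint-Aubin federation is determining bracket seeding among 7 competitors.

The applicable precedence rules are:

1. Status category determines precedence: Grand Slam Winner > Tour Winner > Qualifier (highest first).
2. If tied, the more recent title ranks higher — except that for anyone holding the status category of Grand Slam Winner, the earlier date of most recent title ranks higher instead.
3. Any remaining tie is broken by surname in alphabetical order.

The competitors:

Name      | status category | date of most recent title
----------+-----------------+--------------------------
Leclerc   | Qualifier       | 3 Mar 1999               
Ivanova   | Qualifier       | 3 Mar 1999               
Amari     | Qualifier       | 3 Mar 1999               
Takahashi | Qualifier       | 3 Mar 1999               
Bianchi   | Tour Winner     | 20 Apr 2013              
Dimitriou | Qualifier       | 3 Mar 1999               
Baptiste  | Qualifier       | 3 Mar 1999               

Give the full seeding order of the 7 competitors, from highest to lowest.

Bianchi, Amari, Baptiste, Dimitriou, Ivanova, Leclerc, Takahashi

By status category: Bianchi (Tour Winner); then Amari, Baptiste, Dimitriou, Ivanova, Leclerc and Takahashi (Qualifier).
Amari, Baptiste, Dimitriou, Ivanova, Leclerc and Takahashi all have date of most recent title 3 Mar 1999, so the next rule applies.
Among Amari, Baptiste, Dimitriou, Ivanova, Leclerc and Takahashi, alphabetically by surname: Amari before Baptiste before Dimitriou before Ivanova before Leclerc before Takahashi.
Full order: Bianchi, Amari, Baptiste, Dimitriou, Ivanova, Leclerc, Takahashi.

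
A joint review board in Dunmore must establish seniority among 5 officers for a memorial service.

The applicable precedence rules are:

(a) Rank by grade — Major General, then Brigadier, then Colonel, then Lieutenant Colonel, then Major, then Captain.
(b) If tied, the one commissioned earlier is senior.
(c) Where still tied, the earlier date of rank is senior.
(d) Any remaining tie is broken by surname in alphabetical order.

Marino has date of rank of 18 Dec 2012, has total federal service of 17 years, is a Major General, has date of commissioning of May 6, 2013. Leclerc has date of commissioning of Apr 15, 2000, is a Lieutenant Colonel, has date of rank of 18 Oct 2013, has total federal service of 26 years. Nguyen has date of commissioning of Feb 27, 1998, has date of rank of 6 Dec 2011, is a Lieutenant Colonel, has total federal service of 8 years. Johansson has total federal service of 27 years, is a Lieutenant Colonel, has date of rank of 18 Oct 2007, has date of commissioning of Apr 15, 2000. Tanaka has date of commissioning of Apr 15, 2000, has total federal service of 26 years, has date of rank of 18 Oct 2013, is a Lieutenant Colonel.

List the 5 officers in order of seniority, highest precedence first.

By grade: Marino (Major General); then Nguyen, Johansson, Leclerc and Tanaka (Lieutenant Colonel).
Among Nguyen, Johansson, Leclerc and Tanaka, by date of commissioning (earlier first): Nguyen (Feb 27, 1998) before Johansson, Leclerc and Tanaka (Apr 15, 2000).
Among Johansson, Leclerc and Tanaka, by date of rank (earlier first): Johansson (18 Oct 2007) before Leclerc and Tanaka (18 Oct 2013).
Among Leclerc and Tanaka, alphabetically by surname: Leclerc before Tanaka.
Full order: Marino, Nguyen, Johansson, Leclerc, Tanaka.

Marino, Nguyen, Johansson, Leclerc, Tanaka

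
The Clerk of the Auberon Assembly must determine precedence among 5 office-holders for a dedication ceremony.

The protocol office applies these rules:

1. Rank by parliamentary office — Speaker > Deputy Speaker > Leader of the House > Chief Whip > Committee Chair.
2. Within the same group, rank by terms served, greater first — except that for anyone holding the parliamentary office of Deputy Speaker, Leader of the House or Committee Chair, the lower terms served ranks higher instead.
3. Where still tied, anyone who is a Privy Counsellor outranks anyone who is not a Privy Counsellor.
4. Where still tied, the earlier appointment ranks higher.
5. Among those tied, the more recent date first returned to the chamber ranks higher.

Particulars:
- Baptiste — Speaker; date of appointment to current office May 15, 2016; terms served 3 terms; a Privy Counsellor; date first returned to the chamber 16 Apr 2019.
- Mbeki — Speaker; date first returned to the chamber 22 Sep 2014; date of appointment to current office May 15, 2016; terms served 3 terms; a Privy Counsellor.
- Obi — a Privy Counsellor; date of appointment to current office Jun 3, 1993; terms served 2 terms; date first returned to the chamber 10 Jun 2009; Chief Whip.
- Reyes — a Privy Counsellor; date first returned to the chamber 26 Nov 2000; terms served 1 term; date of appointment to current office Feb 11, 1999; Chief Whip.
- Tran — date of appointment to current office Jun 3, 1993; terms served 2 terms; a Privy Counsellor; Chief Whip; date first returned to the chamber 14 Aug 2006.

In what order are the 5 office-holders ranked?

Baptiste, Mbeki, Obi, Tran, Reyes

By parliamentary office: Baptiste and Mbeki (Speaker); then Obi, Tran and Reyes (Chief Whip).
Baptiste and Mbeki both have terms served 3 terms, so the next rule applies.
Baptiste and Mbeki are each a Privy Counsellor, so the next rule applies.
Baptiste and Mbeki both have date of appointment to current office May 15, 2016, so the next rule applies.
Among Baptiste and Mbeki, by date first returned to the chamber (later first): Baptiste (16 Apr 2019) before Mbeki (22 Sep 2014).
Among Obi, Tran and Reyes, by terms served (higher first): Obi and Tran (2 terms) before Reyes (1 term).
Obi and Tran are each a Privy Counsellor, so the next rule applies.
Obi and Tran both have date of appointment to current office Jun 3, 1993, so the next rule applies.
Among Obi and Tran, by date first returned to the chamber (later first): Obi (10 Jun 2009) before Tran (14 Aug 2006).
Full order: Baptiste, Mbeki, Obi, Tran, Reyes.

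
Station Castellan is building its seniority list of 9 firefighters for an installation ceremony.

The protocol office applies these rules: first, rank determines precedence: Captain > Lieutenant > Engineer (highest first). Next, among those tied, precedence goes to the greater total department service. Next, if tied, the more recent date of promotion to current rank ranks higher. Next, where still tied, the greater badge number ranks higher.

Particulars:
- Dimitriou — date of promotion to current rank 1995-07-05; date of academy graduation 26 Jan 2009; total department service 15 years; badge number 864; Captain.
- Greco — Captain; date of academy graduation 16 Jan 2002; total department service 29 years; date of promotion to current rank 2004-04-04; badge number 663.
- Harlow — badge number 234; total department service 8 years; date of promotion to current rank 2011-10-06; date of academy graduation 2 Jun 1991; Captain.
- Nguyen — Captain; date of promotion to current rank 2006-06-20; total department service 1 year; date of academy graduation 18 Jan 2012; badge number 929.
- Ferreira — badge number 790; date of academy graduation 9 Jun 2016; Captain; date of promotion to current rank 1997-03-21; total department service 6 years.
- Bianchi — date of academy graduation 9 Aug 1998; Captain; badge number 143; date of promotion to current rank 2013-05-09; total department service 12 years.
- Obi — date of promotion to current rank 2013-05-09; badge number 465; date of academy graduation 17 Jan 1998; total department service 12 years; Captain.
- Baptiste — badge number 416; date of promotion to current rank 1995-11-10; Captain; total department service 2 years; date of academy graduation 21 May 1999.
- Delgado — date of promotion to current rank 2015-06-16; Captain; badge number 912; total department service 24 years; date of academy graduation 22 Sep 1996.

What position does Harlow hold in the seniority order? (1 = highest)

By rank: Greco, Delgado, Dimitriou, Obi, Bianchi, Harlow, Ferreira, Baptiste and Nguyen (Captain).
Among Greco, Delgado, Dimitriou, Obi, Bianchi, Harlow, Ferreira, Baptiste and Nguyen, by total department service (higher first): Greco (29 years) before Delgado (24 years) before Dimitriou (15 years) before Obi and Bianchi (12 years) before Harlow (8 years) before Ferreira (6 years) before Baptiste (2 years) before Nguyen (1 year).
Obi and Bianchi both have date of promotion to current rank 2013-05-09, so the next rule applies.
Among Obi and Bianchi, by badge number (higher first): Obi (465) before Bianchi (143).
Order: Greco, Delgado, Dimitriou, Obi, Bianchi, Harlow, Ferreira, Baptiste, Nguyen. So position 6.

6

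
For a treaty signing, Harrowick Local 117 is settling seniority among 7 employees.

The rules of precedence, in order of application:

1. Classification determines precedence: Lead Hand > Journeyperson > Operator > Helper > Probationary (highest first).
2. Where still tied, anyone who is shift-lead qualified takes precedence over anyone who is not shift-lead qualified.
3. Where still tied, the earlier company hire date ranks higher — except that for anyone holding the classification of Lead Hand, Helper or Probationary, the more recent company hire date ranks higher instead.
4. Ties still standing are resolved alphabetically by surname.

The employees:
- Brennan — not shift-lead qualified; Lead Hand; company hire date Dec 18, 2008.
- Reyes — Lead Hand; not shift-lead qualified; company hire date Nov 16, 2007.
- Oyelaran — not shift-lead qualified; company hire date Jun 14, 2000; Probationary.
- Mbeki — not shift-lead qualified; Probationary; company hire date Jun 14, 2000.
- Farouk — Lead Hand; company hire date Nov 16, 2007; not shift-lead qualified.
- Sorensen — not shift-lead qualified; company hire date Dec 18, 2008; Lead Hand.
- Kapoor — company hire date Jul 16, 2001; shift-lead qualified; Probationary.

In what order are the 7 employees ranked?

Brennan, Sorensen, Farouk, Reyes, Kapoor, Mbeki, Oyelaran

By classification: Brennan, Sorensen, Farouk and Reyes (Lead Hand); then Kapoor, Mbeki and Oyelaran (Probationary).
Brennan, Sorensen, Farouk and Reyes are each not shift-lead qualified, so the next rule applies.
Among Brennan, Sorensen, Farouk and Reyes, by company hire date (later first) (reversed rule for this group): Brennan and Sorensen (Dec 18, 2008) before Farouk and Reyes (Nov 16, 2007).
Among Brennan and Sorensen, alphabetically by surname: Brennan before Sorensen.
Among Farouk and Reyes, alphabetically by surname: Farouk before Reyes.
Among Kapoor, Mbeki and Oyelaran, shift-lead qualified before not shift-lead qualified: Kapoor (shift-lead qualified) before Mbeki and Oyelaran (not shift-lead qualified).
Mbeki and Oyelaran both have company hire date Jun 14, 2000, so the next rule applies.
Among Mbeki and Oyelaran, alphabetically by surname: Mbeki before Oyelaran.
Full order: Brennan, Sorensen, Farouk, Reyes, Kapoor, Mbeki, Oyelaran.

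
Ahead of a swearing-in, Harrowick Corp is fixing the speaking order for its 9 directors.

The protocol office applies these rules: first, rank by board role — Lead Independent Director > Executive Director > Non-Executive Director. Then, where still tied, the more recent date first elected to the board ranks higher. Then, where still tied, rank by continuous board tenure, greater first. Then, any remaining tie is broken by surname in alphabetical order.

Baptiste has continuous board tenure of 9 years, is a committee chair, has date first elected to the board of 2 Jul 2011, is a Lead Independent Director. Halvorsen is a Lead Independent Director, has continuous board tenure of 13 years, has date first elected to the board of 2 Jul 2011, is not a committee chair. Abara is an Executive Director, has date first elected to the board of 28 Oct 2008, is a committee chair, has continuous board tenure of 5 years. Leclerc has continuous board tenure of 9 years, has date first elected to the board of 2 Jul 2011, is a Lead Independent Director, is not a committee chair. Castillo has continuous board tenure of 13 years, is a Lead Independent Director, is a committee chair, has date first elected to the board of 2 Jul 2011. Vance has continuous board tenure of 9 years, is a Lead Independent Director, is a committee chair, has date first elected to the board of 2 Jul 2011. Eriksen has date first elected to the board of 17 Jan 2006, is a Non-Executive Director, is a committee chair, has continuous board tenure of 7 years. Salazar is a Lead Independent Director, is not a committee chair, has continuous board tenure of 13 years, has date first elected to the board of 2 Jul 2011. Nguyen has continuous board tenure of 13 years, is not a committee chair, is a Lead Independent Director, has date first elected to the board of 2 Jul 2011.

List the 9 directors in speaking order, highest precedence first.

Castillo, Halvorsen, Nguyen, Salazar, Baptiste, Leclerc, Vance, Abara, Eriksen

By board role: Castillo, Halvorsen, Nguyen, Salazar, Baptiste, Leclerc and Vance (Lead Independent Director); then Abara (Executive Director); then Eriksen (Non-Executive Director).
Castillo, Halvorsen, Nguyen, Salazar, Baptiste, Leclerc and Vance all have date first elected to the board 2 Jul 2011, so the next rule applies.
Among Castillo, Halvorsen, Nguyen, Salazar, Baptiste, Leclerc and Vance, by continuous board tenure (higher first): Castillo, Halvorsen, Nguyen and Salazar (13 years) before Baptiste, Leclerc and Vance (9 years).
Among Castillo, Halvorsen, Nguyen and Salazar, alphabetically by surname: Castillo before Halvorsen before Nguyen before Salazar.
Among Baptiste, Leclerc and Vance, alphabetically by surname: Baptiste before Leclerc before Vance.
Full order: Castillo, Halvorsen, Nguyen, Salazar, Baptiste, Leclerc, Vance, Abara, Eriksen.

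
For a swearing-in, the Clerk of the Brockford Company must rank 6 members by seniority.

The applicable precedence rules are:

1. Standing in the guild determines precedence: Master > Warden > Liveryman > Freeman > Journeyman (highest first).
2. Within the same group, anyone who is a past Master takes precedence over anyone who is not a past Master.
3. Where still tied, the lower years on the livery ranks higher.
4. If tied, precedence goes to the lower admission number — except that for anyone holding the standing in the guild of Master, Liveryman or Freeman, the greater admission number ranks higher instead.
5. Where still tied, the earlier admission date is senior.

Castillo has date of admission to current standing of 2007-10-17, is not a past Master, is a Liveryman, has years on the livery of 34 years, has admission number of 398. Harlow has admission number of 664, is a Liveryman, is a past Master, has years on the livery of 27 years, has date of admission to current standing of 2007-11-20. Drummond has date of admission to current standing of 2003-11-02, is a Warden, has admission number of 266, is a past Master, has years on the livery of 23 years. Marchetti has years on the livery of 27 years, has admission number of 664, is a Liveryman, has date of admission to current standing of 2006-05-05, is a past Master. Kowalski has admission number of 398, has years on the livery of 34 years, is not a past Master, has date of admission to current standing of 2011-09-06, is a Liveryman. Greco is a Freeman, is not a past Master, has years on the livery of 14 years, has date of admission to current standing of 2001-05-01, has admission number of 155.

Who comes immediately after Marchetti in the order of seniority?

By standing in the guild: Drummond (Warden); then Marchetti, Harlow, Castillo and Kowalski (Liveryman); then Greco (Freeman).
Among Marchetti, Harlow, Castillo and Kowalski, a past Master before not a past Master: Marchetti and Harlow (a past Master) before Castillo and Kowalski (not a past Master).
Marchetti and Harlow both have years on the livery 27 years, so the next rule applies.
Marchetti and Harlow both have admission number 664, so the next rule applies.
Among Marchetti and Harlow, by date of admission to current standing (earlier first): Marchetti (2006-05-05) before Harlow (2007-11-20).
Castillo and Kowalski both have years on the livery 34 years, so the next rule applies.
Castillo and Kowalski both have admission number 398, so the next rule applies.
Among Castillo and Kowalski, by date of admission to current standing (earlier first): Castillo (2007-10-17) before Kowalski (2011-09-06).
Order: Drummond, Marchetti, Harlow, Castillo, Kowalski, Greco.

Harlow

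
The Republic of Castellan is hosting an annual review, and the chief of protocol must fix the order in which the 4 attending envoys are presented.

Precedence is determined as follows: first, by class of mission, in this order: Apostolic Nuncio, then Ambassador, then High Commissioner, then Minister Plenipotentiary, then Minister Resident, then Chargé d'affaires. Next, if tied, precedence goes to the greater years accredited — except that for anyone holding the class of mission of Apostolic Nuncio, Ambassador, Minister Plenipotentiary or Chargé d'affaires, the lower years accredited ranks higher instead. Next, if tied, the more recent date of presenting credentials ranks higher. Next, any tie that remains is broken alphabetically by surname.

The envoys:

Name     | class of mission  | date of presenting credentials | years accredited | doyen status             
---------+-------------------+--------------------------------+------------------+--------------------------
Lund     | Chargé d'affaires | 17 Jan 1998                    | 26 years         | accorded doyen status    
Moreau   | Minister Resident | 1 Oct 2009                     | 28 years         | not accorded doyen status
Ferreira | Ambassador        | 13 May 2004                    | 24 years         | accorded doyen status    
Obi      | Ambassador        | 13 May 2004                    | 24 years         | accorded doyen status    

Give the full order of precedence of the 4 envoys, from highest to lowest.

By class of mission: Ferreira and Obi (Ambassador); then Moreau (Minister Resident); then Lund (Chargé d'affaires).
Ferreira and Obi both have years accredited 24 years, so the next rule applies.
Ferreira and Obi both have date of presenting credentials 13 May 2004, so the next rule applies.
Among Ferreira and Obi, alphabetically by surname: Ferreira before Obi.
Full order: Ferreira, Obi, Moreau, Lund.

Ferreira, Obi, Moreau, Lund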